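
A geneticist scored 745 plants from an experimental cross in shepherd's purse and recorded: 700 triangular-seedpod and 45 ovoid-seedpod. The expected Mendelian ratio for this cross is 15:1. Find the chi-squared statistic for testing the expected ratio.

Total ratio parts = 16. Expected numbers out of 745:
  triangular-seedpod: 745 × 15/16 = 698.4375
  ovoid-seedpod: 745 × 1/16 = 46.5625
χ² = Σ (O − E)² / E
  triangular-seedpod: (700 − 698.4375)² / 698.4375 = 0.0035
  ovoid-seedpod: (45 − 46.5625)² / 46.5625 = 0.0524
χ² = 0.0035 + 0.0524 = 0.0559 ≈ 0.056

0.056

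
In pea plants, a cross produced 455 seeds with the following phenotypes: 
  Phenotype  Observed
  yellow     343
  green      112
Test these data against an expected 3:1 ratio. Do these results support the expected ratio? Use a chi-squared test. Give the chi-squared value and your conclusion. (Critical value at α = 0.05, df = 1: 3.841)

The 3:1 ratio has 4 parts, so with N = 455 the expected counts are:
  yellow: 455 × 3/4 = 341.25
  green: 455 × 1/4 = 113.75
χ² = Σ (O − E)² / E
  yellow: (343 − 341.25)² / 341.25 = 0.0090
  green: (112 − 113.75)² / 113.75 = 0.0269
χ² = 0.0090 + 0.0269 = 0.0359 ≈ 0.036
Degrees of freedom = 2 − 1 = 1; critical value at α = 0.05 is 3.841.
Since 0.036 < 3.841, we fail to reject the null hypothesis — the data are consistent with the 3:1 ratio.

0.036; consistent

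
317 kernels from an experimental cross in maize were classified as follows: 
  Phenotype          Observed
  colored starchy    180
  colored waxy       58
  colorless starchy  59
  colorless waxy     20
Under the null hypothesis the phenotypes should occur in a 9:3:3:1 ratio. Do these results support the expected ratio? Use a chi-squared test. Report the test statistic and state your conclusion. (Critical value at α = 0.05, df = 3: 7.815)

Total ratio parts = 16. Expected numbers out of 317:
  colored starchy: 317 × 9/16 = 178.3125
  colored waxy: 317 × 3/16 = 59.4375
  colorless starchy: 317 × 3/16 = 59.4375
  colorless waxy: 317 × 1/16 = 19.8125
χ² = Σ (O − E)² / E
  colored starchy: (180 − 178.3125)² / 178.3125 = 0.0160
  colored waxy: (58 − 59.4375)² / 59.4375 = 0.0348
  colorless starchy: (59 − 59.4375)² / 59.4375 = 0.0032
  colorless waxy: (20 − 19.8125)² / 19.8125 = 0.0018
χ² = 0.0160 + 0.0348 + 0.0032 + 0.0018 = 0.0558 ≈ 0.056
Degrees of freedom = 4 − 1 = 3; critical value at α = 0.05 is 7.815.
Since 0.056 < 7.815, we fail to reject the null hypothesis — the data are consistent with the 9:3:3:1 ratio.

0.056; consistent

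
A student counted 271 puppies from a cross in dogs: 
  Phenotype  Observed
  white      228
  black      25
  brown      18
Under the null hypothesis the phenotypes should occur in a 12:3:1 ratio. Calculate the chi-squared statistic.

16.193

Under the 12:3:1 hypothesis (Σ ratio = 16, N = 271):
  white: 271 × 12/16 = 203.25
  black: 271 × 3/16 = 50.8125
  brown: 271 × 1/16 = 16.9375
χ² = Σ (O − E)² / E
  white: (228 − 203.25)² / 203.25 = 3.0138
  black: (25 − 50.8125)² / 50.8125 = 13.1126
  brown: (18 − 16.9375)² / 16.9375 = 0.0667
χ² = 3.0138 + 13.1126 + 0.0667 = 16.1931 ≈ 16.193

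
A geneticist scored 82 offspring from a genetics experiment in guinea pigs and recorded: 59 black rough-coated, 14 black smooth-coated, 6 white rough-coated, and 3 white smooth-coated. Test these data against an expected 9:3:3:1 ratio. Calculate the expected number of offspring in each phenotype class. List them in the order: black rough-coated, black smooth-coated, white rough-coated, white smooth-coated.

46.125, 15.375, 15.375, 5.125

The 9:3:3:1 ratio has 16 parts, so with N = 82 the expected counts are:
  black rough-coated: 82 × 9/16 = 46.125
  black smooth-coated: 82 × 3/16 = 15.375
  white rough-coated: 82 × 3/16 = 15.375
  white smooth-coated: 82 × 1/16 = 5.125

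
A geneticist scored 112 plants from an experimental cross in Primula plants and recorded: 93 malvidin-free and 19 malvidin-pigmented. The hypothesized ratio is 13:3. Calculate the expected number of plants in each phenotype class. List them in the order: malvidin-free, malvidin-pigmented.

Under the 13:3 hypothesis (Σ ratio = 16, N = 112):
  malvidin-free: 112 × 13/16 = 91
  malvidin-pigmented: 112 × 3/16 = 21

91, 21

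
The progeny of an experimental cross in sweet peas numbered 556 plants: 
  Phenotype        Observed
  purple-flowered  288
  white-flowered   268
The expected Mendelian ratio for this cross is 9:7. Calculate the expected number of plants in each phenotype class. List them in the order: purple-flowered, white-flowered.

Under the 9:7 hypothesis (Σ ratio = 16, N = 556):
  purple-flowered: 556 × 9/16 = 312.75
  white-flowered: 556 × 7/16 = 243.25

312.75, 243.25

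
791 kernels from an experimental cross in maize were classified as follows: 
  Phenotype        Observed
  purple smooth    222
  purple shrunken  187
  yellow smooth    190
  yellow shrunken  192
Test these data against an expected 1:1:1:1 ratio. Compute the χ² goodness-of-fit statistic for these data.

Under the 1:1:1:1 hypothesis (Σ ratio = 4, N = 791):
  purple smooth: 791 × 1/4 = 197.75
  purple shrunken: 791 × 1/4 = 197.75
  yellow smooth: 791 × 1/4 = 197.75
  yellow shrunken: 791 × 1/4 = 197.75
χ² = Σ (O − E)² / E
  purple smooth: (222 − 197.75)² / 197.75 = 2.9738
  purple shrunken: (187 − 197.75)² / 197.75 = 0.5844
  yellow smooth: (190 − 197.75)² / 197.75 = 0.3037
  yellow shrunken: (192 − 197.75)² / 197.75 = 0.1672
χ² = 2.9738 + 0.5844 + 0.3037 + 0.1672 = 4.0291 ≈ 4.029

4.029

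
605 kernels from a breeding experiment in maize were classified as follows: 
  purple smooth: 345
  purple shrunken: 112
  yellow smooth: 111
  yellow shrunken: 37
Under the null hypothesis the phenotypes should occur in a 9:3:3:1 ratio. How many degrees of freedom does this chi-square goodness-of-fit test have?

A goodness-of-fit test with 4 phenotype classes has df = 4 − 1 = 3.

3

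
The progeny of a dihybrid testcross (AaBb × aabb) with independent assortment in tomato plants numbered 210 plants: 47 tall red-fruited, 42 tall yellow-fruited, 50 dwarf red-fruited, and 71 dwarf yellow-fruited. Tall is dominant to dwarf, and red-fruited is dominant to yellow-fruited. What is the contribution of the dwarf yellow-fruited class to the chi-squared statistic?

6.519

A dihybrid testcross with independent assortment gives a 1:1:1:1 ratio.
Total ratio parts = 4. Expected numbers out of 210:
  tall red-fruited: 210 × 1/4 = 52.5
  tall yellow-fruited: 210 × 1/4 = 52.5
  dwarf red-fruited: 210 × 1/4 = 52.5
  dwarf yellow-fruited: 210 × 1/4 = 52.5
Contribution of dwarf yellow-fruited: (71 − 52.5)² / 52.5 = 6.5190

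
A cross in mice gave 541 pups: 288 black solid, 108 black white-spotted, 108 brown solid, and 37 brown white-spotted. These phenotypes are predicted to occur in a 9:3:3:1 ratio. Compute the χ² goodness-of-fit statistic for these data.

Total ratio parts = 16. Expected numbers out of 541:
  black solid: 541 × 9/16 = 304.3125
  black white-spotted: 541 × 3/16 = 101.4375
  brown solid: 541 × 3/16 = 101.4375
  brown white-spotted: 541 × 1/16 = 33.8125
χ² = Σ (O − E)² / E
  black solid: (288 − 304.3125)² / 304.3125 = 0.8744
  black white-spotted: (108 − 101.4375)² / 101.4375 = 0.4246
  brown solid: (108 − 101.4375)² / 101.4375 = 0.4246
  brown white-spotted: (37 − 33.8125)² / 33.8125 = 0.3005
χ² = 0.8744 + 0.4246 + 0.4246 + 0.3005 = 2.0241 ≈ 2.024

2.024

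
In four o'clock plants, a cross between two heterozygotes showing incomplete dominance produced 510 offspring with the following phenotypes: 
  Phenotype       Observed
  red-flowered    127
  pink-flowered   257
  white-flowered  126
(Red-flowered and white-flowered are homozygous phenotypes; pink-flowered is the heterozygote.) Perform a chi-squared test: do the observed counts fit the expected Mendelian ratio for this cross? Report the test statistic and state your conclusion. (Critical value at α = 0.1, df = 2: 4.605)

With incomplete dominance, a heterozygote × heterozygote cross gives a 1:2:1 phenotypic ratio.
Under the 1:2:1 hypothesis (Σ ratio = 4, N = 510):
  red-flowered: 510 × 1/4 = 127.5
  pink-flowered: 510 × 2/4 = 255
  white-flowered: 510 × 1/4 = 127.5
χ² = Σ (O − E)² / E
  red-flowered: (127 − 127.5)² / 127.5 = 0.0020
  pink-flowered: (257 − 255)² / 255 = 0.0157
  white-flowered: (126 − 127.5)² / 127.5 = 0.0176
χ² = 0.0020 + 0.0157 + 0.0176 = 0.0353 ≈ 0.035
Degrees of freedom = 3 − 1 = 2; critical value at α = 0.1 is 4.605.
Since 0.035 < 4.605, we fail to reject the null hypothesis — the data are consistent with the 1:2:1 ratio.

0.035; consistent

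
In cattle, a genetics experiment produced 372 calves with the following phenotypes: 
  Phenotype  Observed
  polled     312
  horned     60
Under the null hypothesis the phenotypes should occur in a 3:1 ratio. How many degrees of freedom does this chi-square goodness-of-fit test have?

1

A goodness-of-fit test with 2 phenotype classes has df = 2 − 1 = 1.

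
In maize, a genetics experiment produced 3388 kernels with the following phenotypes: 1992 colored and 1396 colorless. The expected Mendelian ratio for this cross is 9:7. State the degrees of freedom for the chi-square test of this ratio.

1

A goodness-of-fit test with 2 phenotype classes has df = 2 − 1 = 1.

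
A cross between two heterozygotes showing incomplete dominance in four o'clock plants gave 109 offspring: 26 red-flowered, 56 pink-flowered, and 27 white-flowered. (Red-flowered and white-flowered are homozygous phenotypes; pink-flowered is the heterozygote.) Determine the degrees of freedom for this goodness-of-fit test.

With incomplete dominance, a heterozygote × heterozygote cross gives a 1:2:1 phenotypic ratio.
A goodness-of-fit test with 3 phenotype classes has df = 3 − 1 = 2.

2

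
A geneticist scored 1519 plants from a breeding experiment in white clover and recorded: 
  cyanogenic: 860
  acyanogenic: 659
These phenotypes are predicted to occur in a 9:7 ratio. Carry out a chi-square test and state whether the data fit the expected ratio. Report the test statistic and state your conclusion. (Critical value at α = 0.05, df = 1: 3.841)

Under the 9:7 hypothesis (Σ ratio = 16, N = 1519):
  cyanogenic: 1519 × 9/16 = 854.4375
  acyanogenic: 1519 × 7/16 = 664.5625
χ² = Σ (O − E)² / E
  cyanogenic: (860 − 854.4375)² / 854.4375 = 0.0362
  acyanogenic: (659 − 664.5625)² / 664.5625 = 0.0466
χ² = 0.0362 + 0.0466 = 0.0828 ≈ 0.083
Degrees of freedom = 2 − 1 = 1; critical value at α = 0.05 is 3.841.
Since 0.083 < 3.841, we fail to reject the null hypothesis — the data are consistent with the 9:7 ratio.

0.083; consistent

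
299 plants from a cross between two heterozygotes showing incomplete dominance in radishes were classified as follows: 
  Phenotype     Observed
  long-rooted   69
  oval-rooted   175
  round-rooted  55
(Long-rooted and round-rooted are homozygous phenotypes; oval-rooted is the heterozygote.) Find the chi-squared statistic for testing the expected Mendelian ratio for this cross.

With incomplete dominance, a heterozygote × heterozygote cross gives a 1:2:1 phenotypic ratio.
Total ratio parts = 4. Expected numbers out of 299:
  long-rooted: 299 × 1/4 = 74.75
  oval-rooted: 299 × 2/4 = 149.5
  round-rooted: 299 × 1/4 = 74.75
χ² = Σ (O − E)² / E
  long-rooted: (69 − 74.75)² / 74.75 = 0.4423
  oval-rooted: (175 − 149.5)² / 149.5 = 4.3495
  round-rooted: (55 − 74.75)² / 74.75 = 5.2182
χ² = 0.4423 + 4.3495 + 5.2182 = 10.010

10.010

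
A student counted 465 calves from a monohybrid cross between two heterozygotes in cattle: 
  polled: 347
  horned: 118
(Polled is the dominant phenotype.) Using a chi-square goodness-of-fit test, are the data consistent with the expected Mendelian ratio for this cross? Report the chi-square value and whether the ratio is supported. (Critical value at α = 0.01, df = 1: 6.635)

For a monohybrid cross between heterozygotes with complete dominance, the expected phenotypic ratio is 3:1.
Expected counts for N = 465 under a 3:1 ratio (total parts = 4):
  polled: 465 × 3/4 = 348.75
  horned: 465 × 1/4 = 116.25
χ² = Σ (O − E)² / E
  polled: (347 − 348.75)² / 348.75 = 0.0088
  horned: (118 − 116.25)² / 116.25 = 0.0263
χ² = 0.0088 + 0.0263 = 0.0351 ≈ 0.035
Degrees of freedom = 2 − 1 = 1; critical value at α = 0.01 is 6.635.
Since 0.035 < 6.635, we fail to reject the null hypothesis — the data are consistent with the 3:1 ratio.

0.035; consistent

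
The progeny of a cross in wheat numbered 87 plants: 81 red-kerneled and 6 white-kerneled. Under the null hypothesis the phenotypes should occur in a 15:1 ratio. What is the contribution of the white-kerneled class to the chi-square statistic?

Total ratio parts = 16. Expected numbers out of 87:
  red-kerneled: 87 × 15/16 = 81.5625
  white-kerneled: 87 × 1/16 = 5.4375
Contribution of white-kerneled: (6 − 5.4375)² / 5.4375 = 0.0582

0.058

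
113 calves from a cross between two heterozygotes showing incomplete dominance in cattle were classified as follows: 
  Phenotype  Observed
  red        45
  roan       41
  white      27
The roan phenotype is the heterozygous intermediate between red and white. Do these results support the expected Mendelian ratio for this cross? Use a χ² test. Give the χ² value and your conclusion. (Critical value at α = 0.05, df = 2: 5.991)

With incomplete dominance, a heterozygote × heterozygote cross gives a 1:2:1 phenotypic ratio.
The 1:2:1 ratio has 4 parts, so with N = 113 the expected counts are:
  red: 113 × 1/4 = 28.25
  roan: 113 × 2/4 = 56.5
  white: 113 × 1/4 = 28.25
χ² = Σ (O − E)² / E
  red: (45 − 28.25)² / 28.25 = 9.9314
  roan: (41 − 56.5)² / 56.5 = 4.2522
  white: (27 − 28.25)² / 28.25 = 0.0553
χ² = 9.9314 + 4.2522 + 0.0553 = 14.2389 ≈ 14.239
Degrees of freedom = 3 − 1 = 2; critical value at α = 0.05 is 5.991.
Since 14.239 > 5.991, we reject the null hypothesis — the data do not fit the 1:2:1 ratio.

14.239; not consistent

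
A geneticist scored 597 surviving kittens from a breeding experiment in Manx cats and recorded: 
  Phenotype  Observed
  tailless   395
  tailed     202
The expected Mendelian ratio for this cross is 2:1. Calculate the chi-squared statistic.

Expected counts for N = 597 under a 2:1 ratio (total parts = 3):
  tailless: 597 × 2/3 = 398
  tailed: 597 × 1/3 = 199
χ² = Σ (O − E)² / E
  tailless: (395 − 398)² / 398 = 0.0226
  tailed: (202 − 199)² / 199 = 0.0452
χ² = 0.0226 + 0.0452 = 0.0678 ≈ 0.068

0.068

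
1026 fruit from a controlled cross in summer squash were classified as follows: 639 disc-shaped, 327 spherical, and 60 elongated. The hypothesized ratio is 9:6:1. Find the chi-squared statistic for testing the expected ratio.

15.567

Under the 9:6:1 hypothesis (Σ ratio = 16, N = 1026):
  disc-shaped: 1026 × 9/16 = 577.125
  spherical: 1026 × 6/16 = 384.75
  elongated: 1026 × 1/16 = 64.125
χ² = Σ (O − E)² / E
  disc-shaped: (639 − 577.125)² / 577.125 = 6.6338
  spherical: (327 − 384.75)² / 384.75 = 8.6681
  elongated: (60 − 64.125)² / 64.125 = 0.2654
χ² = 6.6338 + 8.6681 + 0.2654 = 15.5673 ≈ 15.567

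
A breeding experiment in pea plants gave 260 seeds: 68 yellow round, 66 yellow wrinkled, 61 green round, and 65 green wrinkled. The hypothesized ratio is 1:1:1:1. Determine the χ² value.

0.400

The 1:1:1:1 ratio has 4 parts, so with N = 260 the expected counts are:
  yellow round: 260 × 1/4 = 65
  yellow wrinkled: 260 × 1/4 = 65
  green round: 260 × 1/4 = 65
  green wrinkled: 260 × 1/4 = 65
χ² = Σ (O − E)² / E
  yellow round: (68 − 65)² / 65 = 0.1385
  yellow wrinkled: (66 − 65)² / 65 = 0.0154
  green round: (61 − 65)² / 65 = 0.2462
  green wrinkled: (65 − 65)² / 65 = 0.0000
χ² = 0.1385 + 0.0154 + 0.2462 + 0.0000 = 0.4001 ≈ 0.400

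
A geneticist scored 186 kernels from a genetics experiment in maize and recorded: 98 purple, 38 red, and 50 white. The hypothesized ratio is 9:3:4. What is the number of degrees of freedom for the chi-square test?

A goodness-of-fit test with 3 phenotype classes has df = 3 − 1 = 2.

2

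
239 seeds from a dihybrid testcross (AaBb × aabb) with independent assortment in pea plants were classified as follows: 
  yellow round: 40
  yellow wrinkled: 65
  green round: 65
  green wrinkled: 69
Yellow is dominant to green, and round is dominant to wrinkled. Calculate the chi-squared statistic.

8.883

A dihybrid testcross with independent assortment gives a 1:1:1:1 ratio.
Under the 1:1:1:1 hypothesis (Σ ratio = 4, N = 239):
  yellow round: 239 × 1/4 = 59.75
  yellow wrinkled: 239 × 1/4 = 59.75
  green round: 239 × 1/4 = 59.75
  green wrinkled: 239 × 1/4 = 59.75
χ² = Σ (O − E)² / E
  yellow round: (40 − 59.75)² / 59.75 = 6.5282
  yellow wrinkled: (65 − 59.75)² / 59.75 = 0.4613
  green round: (65 − 59.75)² / 59.75 = 0.4613
  green wrinkled: (69 − 59.75)² / 59.75 = 1.4320
χ² = 6.5282 + 0.4613 + 0.4613 + 1.4320 = 8.8828 ≈ 8.883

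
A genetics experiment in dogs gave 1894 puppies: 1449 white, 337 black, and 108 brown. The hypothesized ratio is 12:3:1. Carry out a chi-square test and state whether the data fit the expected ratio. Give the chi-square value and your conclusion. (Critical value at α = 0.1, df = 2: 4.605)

Total ratio parts = 16. Expected numbers out of 1894:
  white: 1894 × 12/16 = 1420.5
  black: 1894 × 3/16 = 355.125
  brown: 1894 × 1/16 = 118.375
χ² = Σ (O − E)² / E
  white: (1449 − 1420.5)² / 1420.5 = 0.5718
  black: (337 − 355.125)² / 355.125 = 0.9251
  brown: (108 − 118.375)² / 118.375 = 0.9093
χ² = 0.5718 + 0.9251 + 0.9093 = 2.4062 ≈ 2.406
Degrees of freedom = 3 − 1 = 2; critical value at α = 0.1 is 4.605.
Since 2.406 < 4.605, we fail to reject the null hypothesis — the data are consistent with the 12:3:1 ratio.

2.406; consistent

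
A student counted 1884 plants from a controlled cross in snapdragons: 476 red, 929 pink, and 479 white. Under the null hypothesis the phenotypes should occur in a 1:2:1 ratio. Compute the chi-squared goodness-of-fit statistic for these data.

0.368

Expected counts for N = 1884 under a 1:2:1 ratio (total parts = 4):
  red: 1884 × 1/4 = 471
  pink: 1884 × 2/4 = 942
  white: 1884 × 1/4 = 471
χ² = Σ (O − E)² / E
  red: (476 − 471)² / 471 = 0.0531
  pink: (929 − 942)² / 942 = 0.1794
  white: (479 − 471)² / 471 = 0.1359
χ² = 0.0531 + 0.1794 + 0.1359 = 0.3684 ≈ 0.368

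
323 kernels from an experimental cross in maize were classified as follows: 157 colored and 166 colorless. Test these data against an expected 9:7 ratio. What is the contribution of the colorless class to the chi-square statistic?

4.313

Under the 9:7 hypothesis (Σ ratio = 16, N = 323):
  colored: 323 × 9/16 = 181.6875
  colorless: 323 × 7/16 = 141.3125
Contribution of colorless: (166 − 141.3125)² / 141.3125 = 4.3129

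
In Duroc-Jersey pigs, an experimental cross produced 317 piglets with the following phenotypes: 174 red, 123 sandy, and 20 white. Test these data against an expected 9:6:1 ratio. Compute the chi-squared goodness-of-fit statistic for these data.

0.249

Under the 9:6:1 hypothesis (Σ ratio = 16, N = 317):
  red: 317 × 9/16 = 178.3125
  sandy: 317 × 6/16 = 118.875
  white: 317 × 1/16 = 19.8125
χ² = Σ (O − E)² / E
  red: (174 − 178.3125)² / 178.3125 = 0.1043
  sandy: (123 − 118.875)² / 118.875 = 0.1431
  white: (20 − 19.8125)² / 19.8125 = 0.0018
χ² = 0.1043 + 0.1431 + 0.0018 = 0.2492 ≈ 0.249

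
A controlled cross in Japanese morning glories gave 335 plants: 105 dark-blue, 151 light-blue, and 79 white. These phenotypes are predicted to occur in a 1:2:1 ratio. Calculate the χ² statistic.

Under the 1:2:1 hypothesis (Σ ratio = 4, N = 335):
  dark-blue: 335 × 1/4 = 83.75
  light-blue: 335 × 2/4 = 167.5
  white: 335 × 1/4 = 83.75
χ² = Σ (O − E)² / E
  dark-blue: (105 − 83.75)² / 83.75 = 5.3918
  light-blue: (151 − 167.5)² / 167.5 = 1.6254
  white: (79 − 83.75)² / 83.75 = 0.2694
χ² = 5.3918 + 1.6254 + 0.2694 = 7.2866 ≈ 7.287

7.287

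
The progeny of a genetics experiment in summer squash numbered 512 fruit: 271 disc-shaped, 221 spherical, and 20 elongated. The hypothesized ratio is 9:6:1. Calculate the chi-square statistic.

9.884

Under the 9:6:1 hypothesis (Σ ratio = 16, N = 512):
  disc-shaped: 512 × 9/16 = 288
  spherical: 512 × 6/16 = 192
  elongated: 512 × 1/16 = 32
χ² = Σ (O − E)² / E
  disc-shaped: (271 − 288)² / 288 = 1.0035
  spherical: (221 − 192)² / 192 = 4.3802
  elongated: (20 − 32)² / 32 = 4.5000
χ² = 1.0035 + 4.3802 + 4.5000 = 9.8837 ≈ 9.884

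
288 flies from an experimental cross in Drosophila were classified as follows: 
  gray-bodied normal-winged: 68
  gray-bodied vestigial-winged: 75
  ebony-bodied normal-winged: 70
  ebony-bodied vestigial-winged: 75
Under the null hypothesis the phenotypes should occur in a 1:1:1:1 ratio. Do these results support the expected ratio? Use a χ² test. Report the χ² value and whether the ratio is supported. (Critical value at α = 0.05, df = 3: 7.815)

0.528; consistent

Total ratio parts = 4. Expected numbers out of 288:
  gray-bodied normal-winged: 288 × 1/4 = 72
  gray-bodied vestigial-winged: 288 × 1/4 = 72
  ebony-bodied normal-winged: 288 × 1/4 = 72
  ebony-bodied vestigial-winged: 288 × 1/4 = 72
χ² = Σ (O − E)² / E
  gray-bodied normal-winged: (68 − 72)² / 72 = 0.2222
  gray-bodied vestigial-winged: (75 − 72)² / 72 = 0.1250
  ebony-bodied normal-winged: (70 − 72)² / 72 = 0.0556
  ebony-bodied vestigial-winged: (75 − 72)² / 72 = 0.1250
χ² = 0.2222 + 0.1250 + 0.0556 + 0.1250 = 0.5278 ≈ 0.528
Degrees of freedom = 4 − 1 = 3; critical value at α = 0.05 is 7.815.
Since 0.528 < 7.815, we fail to reject the null hypothesis — the data are consistent with the 1:1:1:1 ratio.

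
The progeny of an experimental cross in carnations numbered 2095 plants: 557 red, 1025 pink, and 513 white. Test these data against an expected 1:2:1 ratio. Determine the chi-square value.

2.815

Expected counts for N = 2095 under a 1:2:1 ratio (total parts = 4):
  red: 2095 × 1/4 = 523.75
  pink: 2095 × 2/4 = 1047.5
  white: 2095 × 1/4 = 523.75
χ² = Σ (O − E)² / E
  red: (557 − 523.75)² / 523.75 = 2.1109
  pink: (1025 − 1047.5)² / 1047.5 = 0.4833
  white: (513 − 523.75)² / 523.75 = 0.2206
χ² = 2.1109 + 0.4833 + 0.2206 = 2.8148 ≈ 2.815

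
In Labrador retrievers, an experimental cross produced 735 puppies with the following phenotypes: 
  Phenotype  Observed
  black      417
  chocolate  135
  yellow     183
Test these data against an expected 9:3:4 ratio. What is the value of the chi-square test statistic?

0.091

Total ratio parts = 16. Expected numbers out of 735:
  black: 735 × 9/16 = 413.4375
  chocolate: 735 × 3/16 = 137.8125
  yellow: 735 × 4/16 = 183.75
χ² = Σ (O − E)² / E
  black: (417 − 413.4375)² / 413.4375 = 0.0307
  chocolate: (135 − 137.8125)² / 137.8125 = 0.0574
  yellow: (183 − 183.75)² / 183.75 = 0.0031
χ² = 0.0307 + 0.0574 + 0.0031 = 0.0912 ≈ 0.091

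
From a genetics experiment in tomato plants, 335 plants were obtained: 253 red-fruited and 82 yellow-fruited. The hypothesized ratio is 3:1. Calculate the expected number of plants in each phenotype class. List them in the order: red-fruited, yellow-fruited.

The 3:1 ratio has 4 parts, so with N = 335 the expected counts are:
  red-fruited: 335 × 3/4 = 251.25
  yellow-fruited: 335 × 1/4 = 83.75

251.25, 83.75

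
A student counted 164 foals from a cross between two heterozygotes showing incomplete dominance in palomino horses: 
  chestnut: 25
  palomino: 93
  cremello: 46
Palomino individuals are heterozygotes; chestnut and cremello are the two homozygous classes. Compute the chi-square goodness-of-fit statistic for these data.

With incomplete dominance, a heterozygote × heterozygote cross gives a 1:2:1 phenotypic ratio.
Total ratio parts = 4. Expected numbers out of 164:
  chestnut: 164 × 1/4 = 41
  palomino: 164 × 2/4 = 82
  cremello: 164 × 1/4 = 41
χ² = Σ (O − E)² / E
  chestnut: (25 − 41)² / 41 = 6.2439
  palomino: (93 − 82)² / 82 = 1.4756
  cremello: (46 − 41)² / 41 = 0.6098
χ² = 6.2439 + 1.4756 + 0.6098 = 8.3293 ≈ 8.329

8.329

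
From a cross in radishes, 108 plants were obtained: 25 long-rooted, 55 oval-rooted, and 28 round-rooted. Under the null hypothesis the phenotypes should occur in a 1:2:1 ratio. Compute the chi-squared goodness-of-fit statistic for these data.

0.204

The 1:2:1 ratio has 4 parts, so with N = 108 the expected counts are:
  long-rooted: 108 × 1/4 = 27
  oval-rooted: 108 × 2/4 = 54
  round-rooted: 108 × 1/4 = 27
χ² = Σ (O − E)² / E
  long-rooted: (25 − 27)² / 27 = 0.1481
  oval-rooted: (55 − 54)² / 54 = 0.0185
  round-rooted: (28 − 27)² / 27 = 0.0370
χ² = 0.1481 + 0.0185 + 0.0370 = 0.2036 ≈ 0.204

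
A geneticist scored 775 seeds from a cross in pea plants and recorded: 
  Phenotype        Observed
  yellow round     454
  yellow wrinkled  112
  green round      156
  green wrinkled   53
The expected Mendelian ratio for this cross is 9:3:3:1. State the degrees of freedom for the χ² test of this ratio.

A goodness-of-fit test with 4 phenotype classes has df = 4 − 1 = 3.

3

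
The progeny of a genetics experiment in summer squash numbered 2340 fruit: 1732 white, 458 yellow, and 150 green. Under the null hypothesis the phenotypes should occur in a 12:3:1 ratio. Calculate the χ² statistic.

1.242

Under the 12:3:1 hypothesis (Σ ratio = 16, N = 2340):
  white: 2340 × 12/16 = 1755
  yellow: 2340 × 3/16 = 438.75
  green: 2340 × 1/16 = 146.25
χ² = Σ (O − E)² / E
  white: (1732 − 1755)² / 1755 = 0.3014
  yellow: (458 − 438.75)² / 438.75 = 0.8446
  green: (150 − 146.25)² / 146.25 = 0.0962
χ² = 0.3014 + 0.8446 + 0.0962 = 1.2422 ≈ 1.242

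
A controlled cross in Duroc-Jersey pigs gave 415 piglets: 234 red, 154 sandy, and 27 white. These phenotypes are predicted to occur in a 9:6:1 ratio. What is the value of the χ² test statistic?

0.062

Under the 9:6:1 hypothesis (Σ ratio = 16, N = 415):
  red: 415 × 9/16 = 233.4375
  sandy: 415 × 6/16 = 155.625
  white: 415 × 1/16 = 25.9375
χ² = Σ (O − E)² / E
  red: (234 − 233.4375)² / 233.4375 = 0.0014
  sandy: (154 − 155.625)² / 155.625 = 0.0170
  white: (27 − 25.9375)² / 25.9375 = 0.0435
χ² = 0.0014 + 0.0170 + 0.0435 = 0.0619 ≈ 0.062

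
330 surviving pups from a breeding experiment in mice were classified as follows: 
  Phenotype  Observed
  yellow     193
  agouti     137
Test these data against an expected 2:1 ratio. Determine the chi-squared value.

9.941

Total ratio parts = 3. Expected numbers out of 330:
  yellow: 330 × 2/3 = 220
  agouti: 330 × 1/3 = 110
χ² = Σ (O − E)² / E
  yellow: (193 − 220)² / 220 = 3.3136
  agouti: (137 − 110)² / 110 = 6.6273
χ² = 3.3136 + 6.6273 = 9.9409 ≈ 9.941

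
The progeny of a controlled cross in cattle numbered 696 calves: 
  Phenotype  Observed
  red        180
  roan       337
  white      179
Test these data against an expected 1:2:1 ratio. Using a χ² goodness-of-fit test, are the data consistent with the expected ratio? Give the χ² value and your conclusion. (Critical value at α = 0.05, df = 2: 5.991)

0.698; consistent

Expected counts for N = 696 under a 1:2:1 ratio (total parts = 4):
  red: 696 × 1/4 = 174
  roan: 696 × 2/4 = 348
  white: 696 × 1/4 = 174
χ² = Σ (O − E)² / E
  red: (180 − 174)² / 174 = 0.2069
  roan: (337 − 348)² / 348 = 0.3477
  white: (179 − 174)² / 174 = 0.1437
χ² = 0.2069 + 0.3477 + 0.1437 = 0.6983 ≈ 0.698
Degrees of freedom = 3 − 1 = 2; critical value at α = 0.05 is 5.991.
Since 0.698 < 5.991, we fail to reject the null hypothesis — the data are consistent with the 1:2:1 ratio.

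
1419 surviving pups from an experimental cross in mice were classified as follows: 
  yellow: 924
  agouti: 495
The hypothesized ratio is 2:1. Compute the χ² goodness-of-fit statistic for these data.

1.535

Under the 2:1 hypothesis (Σ ratio = 3, N = 1419):
  yellow: 1419 × 2/3 = 946
  agouti: 1419 × 1/3 = 473
χ² = Σ (O − E)² / E
  yellow: (924 − 946)² / 946 = 0.5116
  agouti: (495 − 473)² / 473 = 1.0233
χ² = 0.5116 + 1.0233 = 1.5349 ≈ 1.535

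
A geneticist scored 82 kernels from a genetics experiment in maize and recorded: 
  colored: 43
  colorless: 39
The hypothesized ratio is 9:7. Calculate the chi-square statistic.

0.484

The 9:7 ratio has 16 parts, so with N = 82 the expected counts are:
  colored: 82 × 9/16 = 46.125
  colorless: 82 × 7/16 = 35.875
χ² = Σ (O − E)² / E
  colored: (43 − 46.125)² / 46.125 = 0.2117
  colorless: (39 − 35.875)² / 35.875 = 0.2722
χ² = 0.2117 + 0.2722 = 0.4839 ≈ 0.484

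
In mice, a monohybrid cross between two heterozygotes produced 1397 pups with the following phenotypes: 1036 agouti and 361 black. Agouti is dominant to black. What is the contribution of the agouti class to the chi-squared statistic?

0.132

For a monohybrid cross between heterozygotes with complete dominance, the expected phenotypic ratio is 3:1.
Under the 3:1 hypothesis (Σ ratio = 4, N = 1397):
  agouti: 1397 × 3/4 = 1047.75
  black: 1397 × 1/4 = 349.25
Contribution of agouti: (1036 − 1047.75)² / 1047.75 = 0.1318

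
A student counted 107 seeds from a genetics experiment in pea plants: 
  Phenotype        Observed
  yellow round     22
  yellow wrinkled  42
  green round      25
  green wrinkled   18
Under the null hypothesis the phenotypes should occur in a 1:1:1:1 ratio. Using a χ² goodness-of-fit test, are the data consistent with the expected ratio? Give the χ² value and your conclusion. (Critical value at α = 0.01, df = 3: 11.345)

The 1:1:1:1 ratio has 4 parts, so with N = 107 the expected counts are:
  yellow round: 107 × 1/4 = 26.75
  yellow wrinkled: 107 × 1/4 = 26.75
  green round: 107 × 1/4 = 26.75
  green wrinkled: 107 × 1/4 = 26.75
χ² = Σ (O − E)² / E
  yellow round: (22 − 26.75)² / 26.75 = 0.8435
  yellow wrinkled: (42 − 26.75)² / 26.75 = 8.6939
  green round: (25 − 26.75)² / 26.75 = 0.1145
  green wrinkled: (18 − 26.75)² / 26.75 = 2.8621
χ² = 0.8435 + 8.6939 + 0.1145 + 2.8621 = 12.514
Degrees of freedom = 4 − 1 = 3; critical value at α = 0.01 is 11.345.
Since 12.514 > 11.345, we reject the null hypothesis — the data do not fit the 1:1:1:1 ratio.

12.514; not consistent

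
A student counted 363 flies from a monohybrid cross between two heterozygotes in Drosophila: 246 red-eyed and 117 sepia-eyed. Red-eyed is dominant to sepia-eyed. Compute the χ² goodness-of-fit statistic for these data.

10.124

For a monohybrid cross between heterozygotes with complete dominance, the expected phenotypic ratio is 3:1.
Expected counts for N = 363 under a 3:1 ratio (total parts = 4):
  red-eyed: 363 × 3/4 = 272.25
  sepia-eyed: 363 × 1/4 = 90.75
χ² = Σ (O − E)² / E
  red-eyed: (246 − 272.25)² / 272.25 = 2.5310
  sepia-eyed: (117 − 90.75)² / 90.75 = 7.5930
χ² = 2.5310 + 7.5930 = 10.124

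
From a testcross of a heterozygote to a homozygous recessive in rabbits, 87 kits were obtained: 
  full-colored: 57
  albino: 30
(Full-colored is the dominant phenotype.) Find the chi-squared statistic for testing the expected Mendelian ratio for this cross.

A testcross of a heterozygote (Aa × aa) gives a 1:1 phenotypic ratio.
Total ratio parts = 2. Expected numbers out of 87:
  full-colored: 87 × 1/2 = 43.5
  albino: 87 × 1/2 = 43.5
χ² = Σ (O − E)² / E
  full-colored: (57 − 43.5)² / 43.5 = 4.1897
  albino: (30 − 43.5)² / 43.5 = 4.1897
χ² = 4.1897 + 4.1897 = 8.3794 ≈ 8.379

8.379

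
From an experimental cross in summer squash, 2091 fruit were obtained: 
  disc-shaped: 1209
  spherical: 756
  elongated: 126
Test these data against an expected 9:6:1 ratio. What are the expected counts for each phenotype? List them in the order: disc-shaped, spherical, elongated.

1176.1875, 784.125, 130.6875

Under the 9:6:1 hypothesis (Σ ratio = 16, N = 2091):
  disc-shaped: 2091 × 9/16 = 1176.1875
  spherical: 2091 × 6/16 = 784.125
  elongated: 2091 × 1/16 = 130.6875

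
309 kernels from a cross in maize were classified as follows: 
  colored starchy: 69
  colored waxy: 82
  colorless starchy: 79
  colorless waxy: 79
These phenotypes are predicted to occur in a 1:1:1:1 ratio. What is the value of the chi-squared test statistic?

1.252

Total ratio parts = 4. Expected numbers out of 309:
  colored starchy: 309 × 1/4 = 77.25
  colored waxy: 309 × 1/4 = 77.25
  colorless starchy: 309 × 1/4 = 77.25
  colorless waxy: 309 × 1/4 = 77.25
χ² = Σ (O − E)² / E
  colored starchy: (69 − 77.25)² / 77.25 = 0.8811
  colored waxy: (82 − 77.25)² / 77.25 = 0.2921
  colorless starchy: (79 − 77.25)² / 77.25 = 0.0396
  colorless waxy: (79 − 77.25)² / 77.25 = 0.0396
χ² = 0.8811 + 0.2921 + 0.0396 + 0.0396 = 1.2524 ≈ 1.252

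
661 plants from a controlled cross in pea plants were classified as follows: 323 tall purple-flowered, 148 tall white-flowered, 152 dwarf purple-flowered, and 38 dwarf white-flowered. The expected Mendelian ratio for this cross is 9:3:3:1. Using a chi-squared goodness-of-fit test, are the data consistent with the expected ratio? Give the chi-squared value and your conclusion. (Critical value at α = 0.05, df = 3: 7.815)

The 9:3:3:1 ratio has 16 parts, so with N = 661 the expected counts are:
  tall purple-flowered: 661 × 9/16 = 371.8125
  tall white-flowered: 661 × 3/16 = 123.9375
  dwarf purple-flowered: 661 × 3/16 = 123.9375
  dwarf white-flowered: 661 × 1/16 = 41.3125
χ² = Σ (O − E)² / E
  tall purple-flowered: (323 − 371.8125)² / 371.8125 = 6.4082
  tall white-flowered: (148 − 123.9375)² / 123.9375 = 4.6717
  dwarf purple-flowered: (152 − 123.9375)² / 123.9375 = 6.3540
  dwarf white-flowered: (38 − 41.3125)² / 41.3125 = 0.2656
χ² = 6.4082 + 4.6717 + 6.3540 + 0.2656 = 17.6995 ≈ 17.700
Degrees of freedom = 4 − 1 = 3; critical value at α = 0.05 is 7.815.
Since 17.700 > 7.815, we reject the null hypothesis — the data do not fit the 9:3:3:1 ratio.

17.700; not consistent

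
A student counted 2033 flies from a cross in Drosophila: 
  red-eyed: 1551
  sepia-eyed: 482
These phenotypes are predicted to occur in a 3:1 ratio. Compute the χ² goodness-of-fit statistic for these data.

The 3:1 ratio has 4 parts, so with N = 2033 the expected counts are:
  red-eyed: 2033 × 3/4 = 1524.75
  sepia-eyed: 2033 × 1/4 = 508.25
χ² = Σ (O − E)² / E
  red-eyed: (1551 − 1524.75)² / 1524.75 = 0.4519
  sepia-eyed: (482 − 508.25)² / 508.25 = 1.3558
χ² = 0.4519 + 1.3558 = 1.8077 ≈ 1.808

1.808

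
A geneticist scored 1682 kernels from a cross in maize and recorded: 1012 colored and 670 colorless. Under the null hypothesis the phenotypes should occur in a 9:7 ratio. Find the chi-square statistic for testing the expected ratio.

Under the 9:7 hypothesis (Σ ratio = 16, N = 1682):
  colored: 1682 × 9/16 = 946.125
  colorless: 1682 × 7/16 = 735.875
χ² = Σ (O − E)² / E
  colored: (1012 − 946.125)² / 946.125 = 4.5866
  colorless: (670 − 735.875)² / 735.875 = 5.8971
χ² = 4.5866 + 5.8971 = 10.4837 ≈ 10.484

10.484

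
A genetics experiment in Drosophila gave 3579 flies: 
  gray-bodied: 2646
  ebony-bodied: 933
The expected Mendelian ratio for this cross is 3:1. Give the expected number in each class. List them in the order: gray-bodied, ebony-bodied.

Under the 3:1 hypothesis (Σ ratio = 4, N = 3579):
  gray-bodied: 3579 × 3/4 = 2684.25
  ebony-bodied: 3579 × 1/4 = 894.75

2684.25, 894.75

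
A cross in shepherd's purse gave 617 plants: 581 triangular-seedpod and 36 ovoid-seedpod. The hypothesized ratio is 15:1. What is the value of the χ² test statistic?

0.182

Under the 15:1 hypothesis (Σ ratio = 16, N = 617):
  triangular-seedpod: 617 × 15/16 = 578.4375
  ovoid-seedpod: 617 × 1/16 = 38.5625
χ² = Σ (O − E)² / E
  triangular-seedpod: (581 − 578.4375)² / 578.4375 = 0.0114
  ovoid-seedpod: (36 − 38.5625)² / 38.5625 = 0.1703
χ² = 0.0114 + 0.1703 = 0.1817 ≈ 0.182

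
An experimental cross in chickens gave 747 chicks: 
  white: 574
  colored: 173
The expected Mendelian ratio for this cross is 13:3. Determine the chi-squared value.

Under the 13:3 hypothesis (Σ ratio = 16, N = 747):
  white: 747 × 13/16 = 606.9375
  colored: 747 × 3/16 = 140.0625
χ² = Σ (O − E)² / E
  white: (574 − 606.9375)² / 606.9375 = 1.7875
  colored: (173 − 140.0625)² / 140.0625 = 7.7457
χ² = 1.7875 + 7.7457 = 9.5332 ≈ 9.533

9.533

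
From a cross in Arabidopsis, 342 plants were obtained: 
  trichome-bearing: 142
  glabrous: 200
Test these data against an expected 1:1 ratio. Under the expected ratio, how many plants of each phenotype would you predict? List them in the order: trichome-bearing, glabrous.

171, 171

Expected counts for N = 342 under a 1:1 ratio (total parts = 2):
  trichome-bearing: 342 × 1/2 = 171
  glabrous: 342 × 1/2 = 171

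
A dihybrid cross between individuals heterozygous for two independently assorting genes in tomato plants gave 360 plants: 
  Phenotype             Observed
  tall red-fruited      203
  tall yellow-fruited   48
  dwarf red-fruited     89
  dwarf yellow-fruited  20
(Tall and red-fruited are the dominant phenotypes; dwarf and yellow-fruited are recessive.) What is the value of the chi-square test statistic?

12.760

A dihybrid F₂ with independent assortment and complete dominance at both loci gives a 9:3:3:1 phenotypic ratio.
The 9:3:3:1 ratio has 16 parts, so with N = 360 the expected counts are:
  tall red-fruited: 360 × 9/16 = 202.5
  tall yellow-fruited: 360 × 3/16 = 67.5
  dwarf red-fruited: 360 × 3/16 = 67.5
  dwarf yellow-fruited: 360 × 1/16 = 22.5
χ² = Σ (O − E)² / E
  tall red-fruited: (203 − 202.5)² / 202.5 = 0.0012
  tall yellow-fruited: (48 − 67.5)² / 67.5 = 5.6333
  dwarf red-fruited: (89 − 67.5)² / 67.5 = 6.8481
  dwarf yellow-fruited: (20 − 22.5)² / 22.5 = 0.2778
χ² = 0.0012 + 5.6333 + 6.8481 + 0.2778 = 12.7604 ≈ 12.760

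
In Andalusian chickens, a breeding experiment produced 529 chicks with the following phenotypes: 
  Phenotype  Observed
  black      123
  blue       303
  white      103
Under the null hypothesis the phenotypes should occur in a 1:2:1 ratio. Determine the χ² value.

The 1:2:1 ratio has 4 parts, so with N = 529 the expected counts are:
  black: 529 × 1/4 = 132.25
  blue: 529 × 2/4 = 264.5
  white: 529 × 1/4 = 132.25
χ² = Σ (O − E)² / E
  black: (123 − 132.25)² / 132.25 = 0.6470
  blue: (303 − 264.5)² / 264.5 = 5.6040
  white: (103 − 132.25)² / 132.25 = 6.4693
χ² = 0.6470 + 5.6040 + 6.4693 = 12.7203 ≈ 12.720

12.720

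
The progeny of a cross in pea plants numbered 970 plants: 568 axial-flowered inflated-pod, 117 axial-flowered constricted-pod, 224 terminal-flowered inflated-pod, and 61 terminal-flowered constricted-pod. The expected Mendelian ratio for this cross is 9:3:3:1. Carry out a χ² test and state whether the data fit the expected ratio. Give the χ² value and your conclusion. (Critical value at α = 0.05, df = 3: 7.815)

33.818; not consistent

Expected counts for N = 970 under a 9:3:3:1 ratio (total parts = 16):
  axial-flowered inflated-pod: 970 × 9/16 = 545.625
  axial-flowered constricted-pod: 970 × 3/16 = 181.875
  terminal-flowered inflated-pod: 970 × 3/16 = 181.875
  terminal-flowered constricted-pod: 970 × 1/16 = 60.625
χ² = Σ (O − E)² / E
  axial-flowered inflated-pod: (568 − 545.625)² / 545.625 = 0.9176
  axial-flowered constricted-pod: (117 − 181.875)² / 181.875 = 23.1410
  terminal-flowered inflated-pod: (224 − 181.875)² / 181.875 = 9.7568
  terminal-flowered constricted-pod: (61 − 60.625)² / 60.625 = 0.0023
χ² = 0.9176 + 23.1410 + 9.7568 + 0.0023 = 33.8177 ≈ 33.818
Degrees of freedom = 4 − 1 = 3; critical value at α = 0.05 is 7.815.
Since 33.818 > 7.815, we reject the null hypothesis — the data do not fit the 9:3:3:1 ratio.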